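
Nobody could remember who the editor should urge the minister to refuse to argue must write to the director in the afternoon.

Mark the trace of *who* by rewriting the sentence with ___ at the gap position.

Pre-movement form: The editor should urge the minister to refuse to argue who must write to the director in the afternoon.
'who' functions as the subject of the clause embedded under 'argue'. The gap is right after 'argue'.

Nobody could remember who the editor should urge the minister to refuse to argue ___ must write to the director in the afternoon.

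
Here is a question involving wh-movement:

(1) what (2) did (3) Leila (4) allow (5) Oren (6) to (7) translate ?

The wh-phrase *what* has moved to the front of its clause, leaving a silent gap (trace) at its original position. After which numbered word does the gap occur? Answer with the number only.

In situ: Leila did allow Oren to translate what.
'what' is the direct object of 'translate'. It moves to the left edge, and the trace sits right after 'translate':
What did Leila allow Oren to translate ___?
'translate' is word 7.

7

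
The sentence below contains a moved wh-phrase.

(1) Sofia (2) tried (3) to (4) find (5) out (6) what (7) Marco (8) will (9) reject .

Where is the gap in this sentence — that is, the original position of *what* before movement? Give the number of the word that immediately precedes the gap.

9

Underlying clause: Marco will reject what.
The filler 'what' is interpreted as the direct object of 'reject'. It moves to the left edge, and the trace sits right after 'reject':
Sofia tried to find out what Marco will reject ___.
'reject' is word 9.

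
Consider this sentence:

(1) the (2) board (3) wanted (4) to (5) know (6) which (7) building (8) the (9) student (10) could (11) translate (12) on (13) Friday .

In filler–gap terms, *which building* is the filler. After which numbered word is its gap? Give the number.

11

In situ: The student could translate which building on Friday.
'which building' functions as the direct object of 'translate'. Wh-movement fronts it, leaving a gap right after 'translate':
The board wanted to know which building the student could translate ___ on Friday.
'translate' is word 11.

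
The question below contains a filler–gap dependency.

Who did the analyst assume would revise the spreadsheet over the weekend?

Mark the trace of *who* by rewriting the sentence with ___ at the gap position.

Underlying clause: The analyst did assume who would revise the spreadsheet over the weekend.
The filler 'who' is interpreted as the subject of the clause embedded under 'assume'. The gap is right after 'assume'.

Who did the analyst assume ___ would revise the spreadsheet over the weekend?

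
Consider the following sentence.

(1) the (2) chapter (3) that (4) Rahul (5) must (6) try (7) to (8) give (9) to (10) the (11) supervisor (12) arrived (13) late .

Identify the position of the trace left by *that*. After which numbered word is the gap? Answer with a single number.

8

'that' functions as the direct object of 'give'. It moves to the left edge, and the trace sits right after 'give':
The chapter that Rahul must try to give ___ to the supervisor arrived late.
'give' is word 8.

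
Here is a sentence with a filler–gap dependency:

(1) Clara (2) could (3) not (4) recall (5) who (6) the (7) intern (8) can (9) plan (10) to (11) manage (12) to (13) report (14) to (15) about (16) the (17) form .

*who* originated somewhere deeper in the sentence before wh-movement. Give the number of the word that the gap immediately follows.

14

Underlying clause: The intern can plan to manage to report to who about the form.
The filler 'who' is interpreted as the object of the preposition 'to'. It moves to the left edge, and the trace sits right after 'to':
Clara could not recall who the intern can plan to manage to report to ___ about the form.
'to' is word 14.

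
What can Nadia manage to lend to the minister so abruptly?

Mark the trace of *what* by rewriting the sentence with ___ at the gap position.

Underlying clause: Nadia can manage to lend what to the minister so abruptly.
'what' functions as the direct object of 'lend'. The gap is right after 'lend'.

What can Nadia manage to lend ___ to the minister so abruptly?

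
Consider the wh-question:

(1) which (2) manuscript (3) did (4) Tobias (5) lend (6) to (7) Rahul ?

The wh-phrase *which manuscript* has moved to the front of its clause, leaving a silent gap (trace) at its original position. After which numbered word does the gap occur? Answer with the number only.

In situ: Tobias did lend which manuscript to Rahul.
'which manuscript' is the direct object of 'lend'. It moves to the left edge, and the trace sits right after 'lend':
Which manuscript did Tobias lend ___ to Rahul?
'lend' is word 5.

5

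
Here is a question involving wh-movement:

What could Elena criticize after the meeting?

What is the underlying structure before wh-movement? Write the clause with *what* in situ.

'what' functions as the direct object of 'criticize'. Fronting leaves a gap immediately after 'criticize':
What could Elena criticize ___ after the meeting?

Elena could criticize what after the meeting.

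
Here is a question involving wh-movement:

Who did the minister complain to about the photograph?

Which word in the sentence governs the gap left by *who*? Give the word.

Underlying clause: The minister did complain to who about the photograph.
'who' is the object of the preposition 'to'. Wh-movement fronts it, leaving a gap right after 'to':
Who did the minister complain to ___ about the photograph?

to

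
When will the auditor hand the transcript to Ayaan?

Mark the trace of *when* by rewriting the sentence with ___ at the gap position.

Underlying clause: The auditor will hand the transcript to Ayaan when.
'when' is the temporal adjunct. The gap is right after 'Ayaan'.

When will the auditor hand the transcript to Ayaan ___?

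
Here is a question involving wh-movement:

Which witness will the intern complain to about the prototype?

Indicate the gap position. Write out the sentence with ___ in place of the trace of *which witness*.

Before movement: The intern will complain to which witness about the prototype.
'which witness' is the object of the preposition 'to'. The gap is right after 'to'.

Which witness will the intern complain to ___ about the prototype?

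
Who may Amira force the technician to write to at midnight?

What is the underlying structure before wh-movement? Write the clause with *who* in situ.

The filler 'who' is interpreted as the object of the preposition 'to'. It moves to the left edge, and the trace sits right after 'to':
Who may Amira force the technician to write to ___ at midnight?

Amira may force the technician to write to who at midnight.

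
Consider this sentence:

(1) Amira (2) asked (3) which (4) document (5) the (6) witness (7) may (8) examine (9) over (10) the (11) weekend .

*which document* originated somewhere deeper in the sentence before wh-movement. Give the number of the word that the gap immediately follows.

8

Before movement: The witness may examine which document over the weekend.
The filler 'which document' is interpreted as the direct object of 'examine'. It moves to the left edge, and the trace sits right after 'examine':
Amira asked which document the witness may examine ___ over the weekend.
'examine' is word 8.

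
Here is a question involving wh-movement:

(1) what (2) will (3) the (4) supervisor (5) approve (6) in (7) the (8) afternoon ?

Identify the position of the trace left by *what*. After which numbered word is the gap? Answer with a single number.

5

Underlying clause: The supervisor will approve what in the afternoon.
'what' functions as the direct object of 'approve'. It moves to the left edge, and the trace sits right after 'approve':
What will the supervisor approve ___ in the afternoon?
'approve' is word 5.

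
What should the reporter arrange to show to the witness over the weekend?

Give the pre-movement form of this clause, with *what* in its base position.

The reporter should arrange to show what to the witness over the weekend.

'what' is the direct object of 'show'. It moves to the left edge, and the trace sits right after 'show':
What should the reporter arrange to show ___ to the witness over the weekend?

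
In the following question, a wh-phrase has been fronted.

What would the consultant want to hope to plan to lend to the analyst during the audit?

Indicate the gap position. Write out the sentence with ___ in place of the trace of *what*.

What would the consultant want to hope to plan to lend ___ to the analyst during the audit?

Underlying clause: The consultant would want to hope to plan to lend what to the analyst during the audit.
The filler 'what' is interpreted as the direct object of 'lend'. The gap is right after 'lend'.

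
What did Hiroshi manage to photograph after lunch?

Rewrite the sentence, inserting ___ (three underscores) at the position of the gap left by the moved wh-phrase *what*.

What did Hiroshi manage to photograph ___ after lunch?

Before movement: Hiroshi did manage to photograph what after lunch.
The filler 'what' is interpreted as the direct object of 'photograph'. The gap is right after 'photograph'.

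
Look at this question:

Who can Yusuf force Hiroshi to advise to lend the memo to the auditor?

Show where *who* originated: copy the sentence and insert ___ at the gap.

In situ: Yusuf can force Hiroshi to advise who to lend the memo to the auditor.
'who' functions as the direct object of 'advise'. The gap is right after 'advise'.

Who can Yusuf force Hiroshi to advise ___ to lend the memo to the auditor?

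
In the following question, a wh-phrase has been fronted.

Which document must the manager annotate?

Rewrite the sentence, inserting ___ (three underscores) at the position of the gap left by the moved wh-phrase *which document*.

Which document must the manager annotate ___?

In situ: The manager must annotate which document.
The filler 'which document' is interpreted as the direct object of 'annotate'. The gap is right after 'annotate'.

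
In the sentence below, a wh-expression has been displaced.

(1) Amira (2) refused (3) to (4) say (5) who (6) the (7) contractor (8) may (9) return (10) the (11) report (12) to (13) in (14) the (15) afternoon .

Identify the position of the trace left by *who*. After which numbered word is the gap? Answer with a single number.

Before movement: The contractor may return the report to who in the afternoon.
'who' is the object of the preposition 'to' (recipient of 'return'). Fronting leaves a gap immediately after 'to':
Amira refused to say who the contractor may return the report to ___ in the afternoon.
'to' is word 12.

12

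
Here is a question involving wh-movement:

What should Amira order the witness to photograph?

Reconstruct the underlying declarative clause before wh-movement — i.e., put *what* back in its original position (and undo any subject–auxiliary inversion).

Amira should order the witness to photograph what.

'what' functions as the direct object of 'photograph'. Fronting leaves a gap immediately after 'photograph':
What should Amira order the witness to photograph ___?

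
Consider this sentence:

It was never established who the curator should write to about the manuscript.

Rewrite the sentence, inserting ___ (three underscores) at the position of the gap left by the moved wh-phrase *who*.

It was never established who the curator should write to ___ about the manuscript.

In situ: The curator should write to who about the manuscript.
'who' functions as the object of the preposition 'to'. The gap is right after 'to'.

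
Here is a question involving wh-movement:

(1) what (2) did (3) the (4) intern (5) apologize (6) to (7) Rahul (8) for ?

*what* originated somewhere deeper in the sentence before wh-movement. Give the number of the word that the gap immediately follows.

In situ: The intern did apologize to Rahul for what.
'what' functions as the object of the preposition 'for'. Wh-movement fronts it, leaving a gap right after 'for':
What did the intern apologize to Rahul for ___?
'for' is word 8.

8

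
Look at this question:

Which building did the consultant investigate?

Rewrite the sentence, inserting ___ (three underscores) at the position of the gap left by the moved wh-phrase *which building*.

Before movement: The consultant did investigate which building.
'which building' is the direct object of 'investigate'. The gap is right after 'investigate'.

Which building did the consultant investigate ___?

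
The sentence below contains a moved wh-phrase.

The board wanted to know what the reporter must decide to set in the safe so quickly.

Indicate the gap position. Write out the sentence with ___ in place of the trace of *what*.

The board wanted to know what the reporter must decide to set ___ in the safe so quickly.

Before movement: The reporter must decide to set what in the safe so quickly.
'what' functions as the direct object of 'set'. The gap is right after 'set'.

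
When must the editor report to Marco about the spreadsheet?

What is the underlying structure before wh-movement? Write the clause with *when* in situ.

The filler 'when' is interpreted as the temporal adjunct. Wh-movement fronts it, leaving a gap right after 'spreadsheet':
When must the editor report to Marco about the spreadsheet ___?

The editor must report to Marco about the spreadsheet when.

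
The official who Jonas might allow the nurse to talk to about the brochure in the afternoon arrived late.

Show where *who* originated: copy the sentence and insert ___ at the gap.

'who' functions as the object of the preposition 'to'. The gap is right after 'to'.

The official who Jonas might allow the nurse to talk to ___ about the brochure in the afternoon arrived late.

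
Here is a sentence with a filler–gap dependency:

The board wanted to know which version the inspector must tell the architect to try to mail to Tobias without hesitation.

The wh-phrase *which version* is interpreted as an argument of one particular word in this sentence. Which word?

mail

Pre-movement form: The inspector must tell the architect to try to mail which version to Tobias without hesitation.
The filler 'which version' is interpreted as the direct object of 'mail'. Wh-movement fronts it, leaving a gap right after 'mail':
The board wanted to know which version the inspector must tell the architect to try to mail ___ to Tobias without hesitation.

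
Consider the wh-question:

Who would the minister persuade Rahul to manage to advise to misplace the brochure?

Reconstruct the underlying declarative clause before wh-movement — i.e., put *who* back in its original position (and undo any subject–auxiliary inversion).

'who' functions as the direct object of 'advise'. Wh-movement fronts it, leaving a gap right after 'advise':
Who would the minister persuade Rahul to manage to advise ___ to misplace the brochure?

The minister would persuade Rahul to manage to advise who to misplace the brochure.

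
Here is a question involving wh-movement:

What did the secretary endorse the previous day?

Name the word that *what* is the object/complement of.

endorse

Before movement: The secretary did endorse what the previous day.
'what' is the direct object of 'endorse'. Wh-movement fronts it, leaving a gap right after 'endorse':
What did the secretary endorse ___ the previous day?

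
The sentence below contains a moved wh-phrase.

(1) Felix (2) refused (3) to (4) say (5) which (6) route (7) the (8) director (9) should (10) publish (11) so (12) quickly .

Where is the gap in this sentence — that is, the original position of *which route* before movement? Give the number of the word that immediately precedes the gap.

Before movement: The director should publish which route so quickly.
The filler 'which route' is interpreted as the direct object of 'publish'. Fronting leaves a gap immediately after 'publish':
Felix refused to say which route the director should publish ___ so quickly.
'publish' is word 10.

10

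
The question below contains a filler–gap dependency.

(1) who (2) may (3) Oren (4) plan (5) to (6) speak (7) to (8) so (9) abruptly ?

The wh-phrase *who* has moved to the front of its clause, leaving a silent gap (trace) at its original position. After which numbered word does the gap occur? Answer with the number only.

Before movement: Oren may plan to speak to who so abruptly.
'who' is the object of the preposition 'to'. It moves to the left edge, and the trace sits right after 'to':
Who may Oren plan to speak to ___ so abruptly?
'to' is word 7.

7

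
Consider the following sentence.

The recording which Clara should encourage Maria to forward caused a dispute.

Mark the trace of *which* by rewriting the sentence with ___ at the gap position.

The recording which Clara should encourage Maria to forward ___ caused a dispute.

'which' is the direct object of 'forward'. The gap is right after 'forward'.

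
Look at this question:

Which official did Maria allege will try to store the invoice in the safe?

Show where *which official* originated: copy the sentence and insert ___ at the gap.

In situ: Maria did allege which official will try to store the invoice in the safe.
The filler 'which official' is interpreted as the subject of the clause embedded under 'allege'. The gap is right after 'allege'.

Which official did Maria allege ___ will try to store the invoice in the safe?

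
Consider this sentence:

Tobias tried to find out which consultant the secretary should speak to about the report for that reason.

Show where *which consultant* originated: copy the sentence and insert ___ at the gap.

Tobias tried to find out which consultant the secretary should speak to ___ about the report for that reason.

Before movement: The secretary should speak to which consultant about the report for that reason.
'which consultant' is the object of the preposition 'to'. The gap is right after 'to'.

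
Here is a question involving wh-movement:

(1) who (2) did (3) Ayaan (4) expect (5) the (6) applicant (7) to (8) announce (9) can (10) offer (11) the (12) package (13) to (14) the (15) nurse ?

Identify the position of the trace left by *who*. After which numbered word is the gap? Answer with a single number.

Underlying clause: Ayaan did expect the applicant to announce who can offer the package to the nurse.
The filler 'who' is interpreted as the subject of the clause embedded under 'announce'. Fronting leaves a gap immediately after 'announce':
Who did Ayaan expect the applicant to announce ___ can offer the package to the nurse?
'announce' is word 8.

8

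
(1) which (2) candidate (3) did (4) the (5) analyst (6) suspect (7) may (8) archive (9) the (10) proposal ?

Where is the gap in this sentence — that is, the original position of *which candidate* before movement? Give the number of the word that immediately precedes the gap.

6

Pre-movement form: The analyst did suspect which candidate may archive the proposal.
'which candidate' functions as the subject of the clause embedded under 'suspect'. Fronting leaves a gap immediately after 'suspect':
Which candidate did the analyst suspect ___ may archive the proposal?
'suspect' is word 6.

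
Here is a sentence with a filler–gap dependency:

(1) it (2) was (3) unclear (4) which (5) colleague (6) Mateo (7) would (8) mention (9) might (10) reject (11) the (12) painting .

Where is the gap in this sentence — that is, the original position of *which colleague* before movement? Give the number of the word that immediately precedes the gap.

Underlying clause: Mateo would mention which colleague might reject the painting.
The filler 'which colleague' is interpreted as the subject of the clause embedded under 'mention'. It moves to the left edge, and the trace sits right after 'mention':
It was unclear which colleague Mateo would mention ___ might reject the painting.
'mention' is word 8.

8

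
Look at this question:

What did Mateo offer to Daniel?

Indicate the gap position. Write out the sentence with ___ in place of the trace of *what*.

What did Mateo offer ___ to Daniel?

In situ: Mateo did offer what to Daniel.
'what' functions as the direct object of 'offer'. The gap is right after 'offer'.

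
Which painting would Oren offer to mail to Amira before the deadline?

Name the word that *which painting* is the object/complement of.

mail

Underlying clause: Oren would offer to mail which painting to Amira before the deadline.
'which painting' functions as the direct object of 'mail'. Fronting leaves a gap immediately after 'mail':
Which painting would Oren offer to mail ___ to Amira before the deadline?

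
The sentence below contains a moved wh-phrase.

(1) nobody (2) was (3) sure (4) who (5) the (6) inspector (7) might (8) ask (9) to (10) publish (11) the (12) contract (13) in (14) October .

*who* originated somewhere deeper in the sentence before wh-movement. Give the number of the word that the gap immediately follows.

8

Pre-movement form: The inspector might ask who to publish the contract in October.
'who' functions as the direct object of 'ask'. Wh-movement fronts it, leaving a gap right after 'ask':
Nobody was sure who the inspector might ask ___ to publish the contract in October.
'ask' is word 8.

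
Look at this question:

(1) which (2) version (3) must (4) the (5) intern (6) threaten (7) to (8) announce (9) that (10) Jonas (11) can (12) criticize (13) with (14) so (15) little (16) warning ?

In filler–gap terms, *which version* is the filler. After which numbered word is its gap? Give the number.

12

Before movement: The intern must threaten to announce that Jonas can criticize which version with so little warning.
The filler 'which version' is interpreted as the direct object of 'criticize'. Fronting leaves a gap immediately after 'criticize':
Which version must the intern threaten to announce that Jonas can criticize ___ with so little warning?
'criticize' is word 12.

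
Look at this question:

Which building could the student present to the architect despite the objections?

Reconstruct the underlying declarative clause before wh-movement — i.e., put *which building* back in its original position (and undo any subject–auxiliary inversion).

The filler 'which building' is interpreted as the direct object of 'present'. It moves to the left edge, and the trace sits right after 'present':
Which building could the student present ___ to the architect despite the objections?

The student could present which building to the architect despite the objections.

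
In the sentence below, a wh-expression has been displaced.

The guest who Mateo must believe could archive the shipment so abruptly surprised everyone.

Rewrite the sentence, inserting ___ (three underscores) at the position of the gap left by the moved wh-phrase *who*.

The guest who Mateo must believe ___ could archive the shipment so abruptly surprised everyone.

'who' is the subject of the clause embedded under 'believe'. The gap is right after 'believe'.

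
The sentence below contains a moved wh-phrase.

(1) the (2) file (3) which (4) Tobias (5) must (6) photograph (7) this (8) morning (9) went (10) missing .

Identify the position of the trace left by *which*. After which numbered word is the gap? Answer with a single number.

6

'which' is the direct object of 'photograph'. It moves to the left edge, and the trace sits right after 'photograph':
The file which Tobias must photograph ___ this morning went missing.
'photograph' is word 6.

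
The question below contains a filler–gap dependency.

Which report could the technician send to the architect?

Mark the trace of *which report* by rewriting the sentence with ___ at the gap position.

Underlying clause: The technician could send which report to the architect.
'which report' is the direct object of 'send'. The gap is right after 'send'.

Which report could the technician send ___ to the architect?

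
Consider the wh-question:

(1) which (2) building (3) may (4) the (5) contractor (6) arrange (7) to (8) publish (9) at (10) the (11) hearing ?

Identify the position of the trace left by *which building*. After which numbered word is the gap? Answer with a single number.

Underlying clause: The contractor may arrange to publish which building at the hearing.
The filler 'which building' is interpreted as the direct object of 'publish'. Wh-movement fronts it, leaving a gap right after 'publish':
Which building may the contractor arrange to publish ___ at the hearing?
'publish' is word 8.

8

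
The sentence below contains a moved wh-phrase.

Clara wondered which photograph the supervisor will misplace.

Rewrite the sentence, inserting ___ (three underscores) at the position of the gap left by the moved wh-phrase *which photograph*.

Clara wondered which photograph the supervisor will misplace ___.

In situ: The supervisor will misplace which photograph.
'which photograph' functions as the direct object of 'misplace'. The gap is right after 'misplace'.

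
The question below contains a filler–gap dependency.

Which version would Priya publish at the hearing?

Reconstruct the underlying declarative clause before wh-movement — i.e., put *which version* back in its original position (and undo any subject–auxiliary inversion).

'which version' functions as the direct object of 'publish'. Wh-movement fronts it, leaving a gap right after 'publish':
Which version would Priya publish ___ at the hearing?

Priya would publish which version at the hearing.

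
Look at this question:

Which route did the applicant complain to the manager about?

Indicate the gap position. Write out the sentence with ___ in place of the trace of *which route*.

Pre-movement form: The applicant did complain to the manager about which route.
'which route' functions as the object of the preposition 'about'. The gap is right after 'about'.

Which route did the applicant complain to the manager about ___?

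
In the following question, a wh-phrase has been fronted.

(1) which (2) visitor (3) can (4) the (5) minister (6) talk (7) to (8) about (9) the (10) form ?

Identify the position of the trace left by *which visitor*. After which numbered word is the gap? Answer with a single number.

Underlying clause: The minister can talk to which visitor about the form.
The filler 'which visitor' is interpreted as the object of the preposition 'to'. Fronting leaves a gap immediately after 'to':
Which visitor can the minister talk to ___ about the form?
'to' is word 7.

7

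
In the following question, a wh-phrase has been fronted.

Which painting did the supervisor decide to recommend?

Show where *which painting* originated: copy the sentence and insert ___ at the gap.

Which painting did the supervisor decide to recommend ___?

Before movement: The supervisor did decide to recommend which painting.
'which painting' functions as the direct object of 'recommend'. The gap is right after 'recommend'.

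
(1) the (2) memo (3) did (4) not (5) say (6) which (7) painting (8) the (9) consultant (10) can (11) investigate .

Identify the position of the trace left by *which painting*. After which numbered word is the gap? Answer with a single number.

11

Pre-movement form: The consultant can investigate which painting.
The filler 'which painting' is interpreted as the direct object of 'investigate'. Fronting leaves a gap immediately after 'investigate':
The memo did not say which painting the consultant can investigate ___.
'investigate' is word 11.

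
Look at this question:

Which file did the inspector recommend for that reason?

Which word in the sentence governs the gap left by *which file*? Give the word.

In situ: The inspector did recommend which file for that reason.
'which file' is the direct object of 'recommend'. Wh-movement fronts it, leaving a gap right after 'recommend':
Which file did the inspector recommend ___ for that reason?

recommend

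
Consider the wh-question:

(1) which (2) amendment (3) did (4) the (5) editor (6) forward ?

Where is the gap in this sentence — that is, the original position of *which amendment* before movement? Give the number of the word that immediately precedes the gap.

6

In situ: The editor did forward which amendment.
'which amendment' is the direct object of 'forward'. Fronting leaves a gap immediately after 'forward':
Which amendment did the editor forward ___?
'forward' is word 6.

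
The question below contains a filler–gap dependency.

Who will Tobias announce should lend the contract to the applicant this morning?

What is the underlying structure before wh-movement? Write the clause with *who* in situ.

Tobias will announce who should lend the contract to the applicant this morning.

'who' is the subject of the clause embedded under 'announce'. It moves to the left edge, and the trace sits right after 'announce':
Who will Tobias announce ___ should lend the contract to the applicant this morning?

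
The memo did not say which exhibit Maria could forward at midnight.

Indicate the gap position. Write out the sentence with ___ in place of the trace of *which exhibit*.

Pre-movement form: Maria could forward which exhibit at midnight.
'which exhibit' is the direct object of 'forward'. The gap is right after 'forward'.

The memo did not say which exhibit Maria could forward ___ at midnight.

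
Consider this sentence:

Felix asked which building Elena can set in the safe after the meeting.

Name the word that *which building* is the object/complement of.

set

Pre-movement form: Elena can set which building in the safe after the meeting.
The filler 'which building' is interpreted as the direct object of 'set'. Wh-movement fronts it, leaving a gap right after 'set':
Felix asked which building Elena can set ___ in the safe after the meeting.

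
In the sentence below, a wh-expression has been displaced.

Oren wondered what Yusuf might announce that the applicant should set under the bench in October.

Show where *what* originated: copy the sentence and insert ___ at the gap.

Before movement: Yusuf might announce that the applicant should set what under the bench in October.
'what' is the direct object of 'set'. The gap is right after 'set'.

Oren wondered what Yusuf might announce that the applicant should set ___ under the bench in October.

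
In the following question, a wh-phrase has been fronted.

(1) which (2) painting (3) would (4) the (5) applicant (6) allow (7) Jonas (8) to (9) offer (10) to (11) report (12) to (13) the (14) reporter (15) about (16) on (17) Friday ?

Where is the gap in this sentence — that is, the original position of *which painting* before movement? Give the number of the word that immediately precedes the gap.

15

Underlying clause: The applicant would allow Jonas to offer to report to the reporter about which painting on Friday.
'which painting' is the object of the preposition 'about'. Wh-movement fronts it, leaving a gap right after 'about':
Which painting would the applicant allow Jonas to offer to report to the reporter about ___ on Friday?
'about' is word 15.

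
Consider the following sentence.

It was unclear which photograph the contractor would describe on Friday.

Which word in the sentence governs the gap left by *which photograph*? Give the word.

Pre-movement form: The contractor would describe which photograph on Friday.
The filler 'which photograph' is interpreted as the direct object of 'describe'. Fronting leaves a gap immediately after 'describe':
It was unclear which photograph the contractor would describe ___ on Friday.

describe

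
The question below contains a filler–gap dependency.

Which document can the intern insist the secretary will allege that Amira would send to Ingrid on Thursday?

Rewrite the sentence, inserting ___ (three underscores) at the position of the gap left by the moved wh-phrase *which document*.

In situ: The intern can insist the secretary will allege that Amira would send which document to Ingrid on Thursday.
'which document' is the direct object of 'send'. The gap is right after 'send'.

Which document can the intern insist the secretary will allege that Amira would send ___ to Ingrid on Thursday?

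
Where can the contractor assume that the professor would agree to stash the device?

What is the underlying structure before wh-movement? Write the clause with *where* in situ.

The contractor can assume that the professor would agree to stash the device where.

'where' is the locative complement of 'stash'. It moves to the left edge, and the trace sits right after 'device':
Where can the contractor assume that the professor would agree to stash the device ___?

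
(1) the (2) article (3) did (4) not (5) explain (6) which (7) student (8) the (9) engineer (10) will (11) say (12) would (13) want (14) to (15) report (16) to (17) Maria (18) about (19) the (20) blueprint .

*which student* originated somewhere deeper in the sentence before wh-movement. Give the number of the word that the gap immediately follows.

11

In situ: The engineer will say which student would want to report to Maria about the blueprint.
'which student' is the subject of the clause embedded under 'say'. It moves to the left edge, and the trace sits right after 'say':
The article did not explain which student the engineer will say ___ would want to report to Maria about the blueprint.
'say' is word 11.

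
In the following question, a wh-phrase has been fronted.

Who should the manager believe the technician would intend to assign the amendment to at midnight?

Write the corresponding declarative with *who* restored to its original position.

The filler 'who' is interpreted as the object of the preposition 'to' (recipient of 'assign'). It moves to the left edge, and the trace sits right after 'to':
Who should the manager believe the technician would intend to assign the amendment to ___ at midnight?

The manager should believe the technician would intend to assign the amendment to who at midnight.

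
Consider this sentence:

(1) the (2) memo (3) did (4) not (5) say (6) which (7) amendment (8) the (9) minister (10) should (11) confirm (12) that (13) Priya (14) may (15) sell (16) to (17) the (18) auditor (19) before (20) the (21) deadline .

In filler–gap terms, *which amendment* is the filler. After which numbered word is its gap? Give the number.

15

Underlying clause: The minister should confirm that Priya may sell which amendment to the auditor before the deadline.
'which amendment' functions as the direct object of 'sell'. Wh-movement fronts it, leaving a gap right after 'sell':
The memo did not say which amendment the minister should confirm that Priya may sell ___ to the auditor before the deadline.
'sell' is word 15.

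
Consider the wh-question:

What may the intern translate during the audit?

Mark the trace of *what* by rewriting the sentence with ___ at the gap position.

What may the intern translate ___ during the audit?

Before movement: The intern may translate what during the audit.
'what' is the direct object of 'translate'. The gap is right after 'translate'.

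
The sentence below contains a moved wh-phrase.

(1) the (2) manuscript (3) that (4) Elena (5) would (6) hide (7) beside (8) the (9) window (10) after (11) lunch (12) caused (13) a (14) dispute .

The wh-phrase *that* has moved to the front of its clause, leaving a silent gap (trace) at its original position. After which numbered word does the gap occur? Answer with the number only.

6

'that' functions as the direct object of 'hide'. Fronting leaves a gap immediately after 'hide':
The manuscript that Elena would hide ___ beside the window after lunch caused a dispute.
'hide' is word 6.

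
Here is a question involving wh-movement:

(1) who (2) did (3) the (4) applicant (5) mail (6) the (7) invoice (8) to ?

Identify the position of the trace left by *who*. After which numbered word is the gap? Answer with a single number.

In situ: The applicant did mail the invoice to who.
The filler 'who' is interpreted as the object of the preposition 'to' (recipient of 'mail'). Wh-movement fronts it, leaving a gap right after 'to':
Who did the applicant mail the invoice to ___?
'to' is word 8.

8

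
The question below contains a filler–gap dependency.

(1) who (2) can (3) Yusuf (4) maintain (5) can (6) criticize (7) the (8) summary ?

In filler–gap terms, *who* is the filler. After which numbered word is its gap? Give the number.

4

Before movement: Yusuf can maintain who can criticize the summary.
The filler 'who' is interpreted as the subject of the clause embedded under 'maintain'. It moves to the left edge, and the trace sits right after 'maintain':
Who can Yusuf maintain ___ can criticize the summary?
'maintain' is word 4.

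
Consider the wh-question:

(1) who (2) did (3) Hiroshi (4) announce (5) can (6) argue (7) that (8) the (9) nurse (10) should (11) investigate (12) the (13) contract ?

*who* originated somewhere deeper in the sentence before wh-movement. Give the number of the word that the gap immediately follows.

Before movement: Hiroshi did announce who can argue that the nurse should investigate the contract.
'who' functions as the subject of the clause embedded under 'announce'. Fronting leaves a gap immediately after 'announce':
Who did Hiroshi announce ___ can argue that the nurse should investigate the contract?
'announce' is word 4.

4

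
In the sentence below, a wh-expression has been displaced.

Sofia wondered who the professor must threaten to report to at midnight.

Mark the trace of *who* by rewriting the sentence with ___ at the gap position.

Sofia wondered who the professor must threaten to report to ___ at midnight.

Before movement: The professor must threaten to report to who at midnight.
'who' functions as the object of the preposition 'to'. The gap is right after 'to'.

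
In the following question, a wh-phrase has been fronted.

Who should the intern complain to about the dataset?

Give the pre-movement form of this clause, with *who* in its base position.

The intern should complain to who about the dataset.

The filler 'who' is interpreted as the object of the preposition 'to'. Wh-movement fronts it, leaving a gap right after 'to':
Who should the intern complain to ___ about the dataset?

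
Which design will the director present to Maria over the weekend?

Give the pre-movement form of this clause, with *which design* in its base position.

The filler 'which design' is interpreted as the direct object of 'present'. It moves to the left edge, and the trace sits right after 'present':
Which design will the director present ___ to Maria over the weekend?

The director will present which design to Maria over the weekend.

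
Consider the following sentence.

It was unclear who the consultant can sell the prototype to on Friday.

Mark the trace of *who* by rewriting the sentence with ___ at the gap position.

Underlying clause: The consultant can sell the prototype to who on Friday.
'who' functions as the object of the preposition 'to' (recipient of 'sell'). The gap is right after 'to'.

It was unclear who the consultant can sell the prototype to ___ on Friday.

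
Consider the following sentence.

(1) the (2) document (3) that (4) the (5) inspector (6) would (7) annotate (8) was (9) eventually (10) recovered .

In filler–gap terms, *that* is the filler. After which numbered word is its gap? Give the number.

'that' is the direct object of 'annotate'. Wh-movement fronts it, leaving a gap right after 'annotate':
The document that the inspector would annotate ___ was eventually recovered.
'annotate' is word 7.

7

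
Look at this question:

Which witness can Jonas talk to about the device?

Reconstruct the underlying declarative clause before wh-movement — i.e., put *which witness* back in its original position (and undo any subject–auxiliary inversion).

'which witness' is the object of the preposition 'to'. Wh-movement fronts it, leaving a gap right after 'to':
Which witness can Jonas talk to ___ about the device?

Jonas can talk to which witness about the device.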